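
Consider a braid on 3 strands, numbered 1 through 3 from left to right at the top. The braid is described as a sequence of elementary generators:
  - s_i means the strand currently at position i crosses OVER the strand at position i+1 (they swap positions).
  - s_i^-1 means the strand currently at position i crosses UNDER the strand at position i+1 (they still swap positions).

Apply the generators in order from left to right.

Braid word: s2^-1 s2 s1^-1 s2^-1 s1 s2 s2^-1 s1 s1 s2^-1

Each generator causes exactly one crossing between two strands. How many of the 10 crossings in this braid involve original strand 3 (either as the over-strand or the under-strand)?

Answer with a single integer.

Answer: 6

Derivation:
Gen 1: crossing 2x3. Involves strand 3? yes. Count so far: 1
Gen 2: crossing 3x2. Involves strand 3? yes. Count so far: 2
Gen 3: crossing 1x2. Involves strand 3? no. Count so far: 2
Gen 4: crossing 1x3. Involves strand 3? yes. Count so far: 3
Gen 5: crossing 2x3. Involves strand 3? yes. Count so far: 4
Gen 6: crossing 2x1. Involves strand 3? no. Count so far: 4
Gen 7: crossing 1x2. Involves strand 3? no. Count so far: 4
Gen 8: crossing 3x2. Involves strand 3? yes. Count so far: 5
Gen 9: crossing 2x3. Involves strand 3? yes. Count so far: 6
Gen 10: crossing 2x1. Involves strand 3? no. Count so far: 6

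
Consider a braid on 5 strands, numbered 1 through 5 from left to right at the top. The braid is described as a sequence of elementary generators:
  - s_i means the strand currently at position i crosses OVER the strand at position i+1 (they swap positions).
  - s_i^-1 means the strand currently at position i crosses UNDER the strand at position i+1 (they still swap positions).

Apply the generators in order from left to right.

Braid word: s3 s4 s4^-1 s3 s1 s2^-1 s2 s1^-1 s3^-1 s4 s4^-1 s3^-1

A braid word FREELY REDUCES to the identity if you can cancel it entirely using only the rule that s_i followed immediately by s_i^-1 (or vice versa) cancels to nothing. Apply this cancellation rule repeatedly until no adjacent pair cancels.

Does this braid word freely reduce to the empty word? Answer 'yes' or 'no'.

Answer: yes

Derivation:
Gen 1 (s3): push. Stack: [s3]
Gen 2 (s4): push. Stack: [s3 s4]
Gen 3 (s4^-1): cancels prior s4. Stack: [s3]
Gen 4 (s3): push. Stack: [s3 s3]
Gen 5 (s1): push. Stack: [s3 s3 s1]
Gen 6 (s2^-1): push. Stack: [s3 s3 s1 s2^-1]
Gen 7 (s2): cancels prior s2^-1. Stack: [s3 s3 s1]
Gen 8 (s1^-1): cancels prior s1. Stack: [s3 s3]
Gen 9 (s3^-1): cancels prior s3. Stack: [s3]
Gen 10 (s4): push. Stack: [s3 s4]
Gen 11 (s4^-1): cancels prior s4. Stack: [s3]
Gen 12 (s3^-1): cancels prior s3. Stack: []
Reduced word: (empty)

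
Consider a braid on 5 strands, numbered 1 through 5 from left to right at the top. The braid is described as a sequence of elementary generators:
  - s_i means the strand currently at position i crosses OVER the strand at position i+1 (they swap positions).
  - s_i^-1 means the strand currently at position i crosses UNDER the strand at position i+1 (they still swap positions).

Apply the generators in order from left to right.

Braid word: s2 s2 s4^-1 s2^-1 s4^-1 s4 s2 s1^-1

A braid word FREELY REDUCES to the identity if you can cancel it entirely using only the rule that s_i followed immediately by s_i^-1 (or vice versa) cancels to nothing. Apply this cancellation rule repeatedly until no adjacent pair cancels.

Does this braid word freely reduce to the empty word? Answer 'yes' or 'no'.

Answer: no

Derivation:
Gen 1 (s2): push. Stack: [s2]
Gen 2 (s2): push. Stack: [s2 s2]
Gen 3 (s4^-1): push. Stack: [s2 s2 s4^-1]
Gen 4 (s2^-1): push. Stack: [s2 s2 s4^-1 s2^-1]
Gen 5 (s4^-1): push. Stack: [s2 s2 s4^-1 s2^-1 s4^-1]
Gen 6 (s4): cancels prior s4^-1. Stack: [s2 s2 s4^-1 s2^-1]
Gen 7 (s2): cancels prior s2^-1. Stack: [s2 s2 s4^-1]
Gen 8 (s1^-1): push. Stack: [s2 s2 s4^-1 s1^-1]
Reduced word: s2 s2 s4^-1 s1^-1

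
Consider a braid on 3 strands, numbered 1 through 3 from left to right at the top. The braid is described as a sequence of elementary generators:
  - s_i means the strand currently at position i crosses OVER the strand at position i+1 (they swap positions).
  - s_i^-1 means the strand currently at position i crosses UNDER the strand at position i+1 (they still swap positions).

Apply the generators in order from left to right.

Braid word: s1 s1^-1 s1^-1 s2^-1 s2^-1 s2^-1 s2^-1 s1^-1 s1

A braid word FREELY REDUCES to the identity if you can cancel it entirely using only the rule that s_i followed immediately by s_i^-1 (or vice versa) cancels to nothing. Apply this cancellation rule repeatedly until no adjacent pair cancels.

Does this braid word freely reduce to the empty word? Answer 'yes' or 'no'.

Gen 1 (s1): push. Stack: [s1]
Gen 2 (s1^-1): cancels prior s1. Stack: []
Gen 3 (s1^-1): push. Stack: [s1^-1]
Gen 4 (s2^-1): push. Stack: [s1^-1 s2^-1]
Gen 5 (s2^-1): push. Stack: [s1^-1 s2^-1 s2^-1]
Gen 6 (s2^-1): push. Stack: [s1^-1 s2^-1 s2^-1 s2^-1]
Gen 7 (s2^-1): push. Stack: [s1^-1 s2^-1 s2^-1 s2^-1 s2^-1]
Gen 8 (s1^-1): push. Stack: [s1^-1 s2^-1 s2^-1 s2^-1 s2^-1 s1^-1]
Gen 9 (s1): cancels prior s1^-1. Stack: [s1^-1 s2^-1 s2^-1 s2^-1 s2^-1]
Reduced word: s1^-1 s2^-1 s2^-1 s2^-1 s2^-1

Answer: no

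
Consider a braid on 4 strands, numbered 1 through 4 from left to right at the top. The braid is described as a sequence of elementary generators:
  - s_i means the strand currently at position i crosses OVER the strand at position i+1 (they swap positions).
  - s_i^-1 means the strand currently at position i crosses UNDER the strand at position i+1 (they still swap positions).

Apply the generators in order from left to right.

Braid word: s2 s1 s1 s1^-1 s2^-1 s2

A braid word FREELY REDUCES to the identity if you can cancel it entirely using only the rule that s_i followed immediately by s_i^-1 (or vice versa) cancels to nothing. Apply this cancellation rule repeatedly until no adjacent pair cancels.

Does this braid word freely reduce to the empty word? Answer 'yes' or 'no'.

Gen 1 (s2): push. Stack: [s2]
Gen 2 (s1): push. Stack: [s2 s1]
Gen 3 (s1): push. Stack: [s2 s1 s1]
Gen 4 (s1^-1): cancels prior s1. Stack: [s2 s1]
Gen 5 (s2^-1): push. Stack: [s2 s1 s2^-1]
Gen 6 (s2): cancels prior s2^-1. Stack: [s2 s1]
Reduced word: s2 s1

Answer: no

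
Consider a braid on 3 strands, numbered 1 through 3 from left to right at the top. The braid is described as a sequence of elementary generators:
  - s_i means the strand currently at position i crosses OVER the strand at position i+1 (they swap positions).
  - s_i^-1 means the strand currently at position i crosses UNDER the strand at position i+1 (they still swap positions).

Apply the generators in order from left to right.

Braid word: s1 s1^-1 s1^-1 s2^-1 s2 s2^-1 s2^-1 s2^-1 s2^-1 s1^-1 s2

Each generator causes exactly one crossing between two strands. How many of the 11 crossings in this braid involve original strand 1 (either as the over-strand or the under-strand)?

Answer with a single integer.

Answer: 10

Derivation:
Gen 1: crossing 1x2. Involves strand 1? yes. Count so far: 1
Gen 2: crossing 2x1. Involves strand 1? yes. Count so far: 2
Gen 3: crossing 1x2. Involves strand 1? yes. Count so far: 3
Gen 4: crossing 1x3. Involves strand 1? yes. Count so far: 4
Gen 5: crossing 3x1. Involves strand 1? yes. Count so far: 5
Gen 6: crossing 1x3. Involves strand 1? yes. Count so far: 6
Gen 7: crossing 3x1. Involves strand 1? yes. Count so far: 7
Gen 8: crossing 1x3. Involves strand 1? yes. Count so far: 8
Gen 9: crossing 3x1. Involves strand 1? yes. Count so far: 9
Gen 10: crossing 2x1. Involves strand 1? yes. Count so far: 10
Gen 11: crossing 2x3. Involves strand 1? no. Count so far: 10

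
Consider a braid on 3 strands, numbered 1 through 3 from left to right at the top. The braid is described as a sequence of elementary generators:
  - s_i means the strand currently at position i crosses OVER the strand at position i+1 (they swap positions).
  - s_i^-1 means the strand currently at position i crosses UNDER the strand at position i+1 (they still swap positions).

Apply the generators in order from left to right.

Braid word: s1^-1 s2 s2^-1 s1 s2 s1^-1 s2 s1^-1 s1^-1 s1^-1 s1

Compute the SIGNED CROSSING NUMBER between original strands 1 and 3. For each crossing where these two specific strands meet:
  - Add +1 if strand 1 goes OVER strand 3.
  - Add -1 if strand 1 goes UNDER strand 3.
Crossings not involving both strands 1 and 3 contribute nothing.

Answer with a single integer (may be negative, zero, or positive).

Gen 1: crossing 1x2. Both 1&3? no. Sum: 0
Gen 2: 1 over 3. Both 1&3? yes. Contrib: +1. Sum: 1
Gen 3: 3 under 1. Both 1&3? yes. Contrib: +1. Sum: 2
Gen 4: crossing 2x1. Both 1&3? no. Sum: 2
Gen 5: crossing 2x3. Both 1&3? no. Sum: 2
Gen 6: 1 under 3. Both 1&3? yes. Contrib: -1. Sum: 1
Gen 7: crossing 1x2. Both 1&3? no. Sum: 1
Gen 8: crossing 3x2. Both 1&3? no. Sum: 1
Gen 9: crossing 2x3. Both 1&3? no. Sum: 1
Gen 10: crossing 3x2. Both 1&3? no. Sum: 1
Gen 11: crossing 2x3. Both 1&3? no. Sum: 1

Answer: 1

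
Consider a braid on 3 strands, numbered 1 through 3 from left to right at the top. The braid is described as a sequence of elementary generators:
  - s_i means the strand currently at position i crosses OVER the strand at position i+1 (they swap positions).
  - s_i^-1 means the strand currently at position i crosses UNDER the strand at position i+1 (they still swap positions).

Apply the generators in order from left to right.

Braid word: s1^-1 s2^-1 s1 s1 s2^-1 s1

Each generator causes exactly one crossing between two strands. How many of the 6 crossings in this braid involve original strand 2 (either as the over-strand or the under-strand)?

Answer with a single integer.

Answer: 4

Derivation:
Gen 1: crossing 1x2. Involves strand 2? yes. Count so far: 1
Gen 2: crossing 1x3. Involves strand 2? no. Count so far: 1
Gen 3: crossing 2x3. Involves strand 2? yes. Count so far: 2
Gen 4: crossing 3x2. Involves strand 2? yes. Count so far: 3
Gen 5: crossing 3x1. Involves strand 2? no. Count so far: 3
Gen 6: crossing 2x1. Involves strand 2? yes. Count so far: 4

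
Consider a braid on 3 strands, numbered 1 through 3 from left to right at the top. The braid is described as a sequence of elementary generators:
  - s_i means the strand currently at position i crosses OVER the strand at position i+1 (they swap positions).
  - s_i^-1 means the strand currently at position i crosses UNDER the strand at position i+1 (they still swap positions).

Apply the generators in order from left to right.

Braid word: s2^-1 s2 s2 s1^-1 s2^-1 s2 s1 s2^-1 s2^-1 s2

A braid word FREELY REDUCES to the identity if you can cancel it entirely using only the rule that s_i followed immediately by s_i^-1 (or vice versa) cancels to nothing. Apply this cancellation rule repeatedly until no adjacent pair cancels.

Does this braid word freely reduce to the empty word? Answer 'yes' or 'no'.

Gen 1 (s2^-1): push. Stack: [s2^-1]
Gen 2 (s2): cancels prior s2^-1. Stack: []
Gen 3 (s2): push. Stack: [s2]
Gen 4 (s1^-1): push. Stack: [s2 s1^-1]
Gen 5 (s2^-1): push. Stack: [s2 s1^-1 s2^-1]
Gen 6 (s2): cancels prior s2^-1. Stack: [s2 s1^-1]
Gen 7 (s1): cancels prior s1^-1. Stack: [s2]
Gen 8 (s2^-1): cancels prior s2. Stack: []
Gen 9 (s2^-1): push. Stack: [s2^-1]
Gen 10 (s2): cancels prior s2^-1. Stack: []
Reduced word: (empty)

Answer: yes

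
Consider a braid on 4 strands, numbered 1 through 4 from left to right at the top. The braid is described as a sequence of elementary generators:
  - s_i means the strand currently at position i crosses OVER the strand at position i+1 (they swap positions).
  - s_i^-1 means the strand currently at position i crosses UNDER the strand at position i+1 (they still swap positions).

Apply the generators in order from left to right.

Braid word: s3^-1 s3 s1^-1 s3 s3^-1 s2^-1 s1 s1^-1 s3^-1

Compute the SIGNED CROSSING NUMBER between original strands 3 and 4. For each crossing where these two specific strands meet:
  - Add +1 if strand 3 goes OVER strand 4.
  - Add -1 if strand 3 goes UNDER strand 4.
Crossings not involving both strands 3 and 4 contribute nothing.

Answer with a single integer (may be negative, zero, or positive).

Answer: 0

Derivation:
Gen 1: 3 under 4. Both 3&4? yes. Contrib: -1. Sum: -1
Gen 2: 4 over 3. Both 3&4? yes. Contrib: -1. Sum: -2
Gen 3: crossing 1x2. Both 3&4? no. Sum: -2
Gen 4: 3 over 4. Both 3&4? yes. Contrib: +1. Sum: -1
Gen 5: 4 under 3. Both 3&4? yes. Contrib: +1. Sum: 0
Gen 6: crossing 1x3. Both 3&4? no. Sum: 0
Gen 7: crossing 2x3. Both 3&4? no. Sum: 0
Gen 8: crossing 3x2. Both 3&4? no. Sum: 0
Gen 9: crossing 1x4. Both 3&4? no. Sum: 0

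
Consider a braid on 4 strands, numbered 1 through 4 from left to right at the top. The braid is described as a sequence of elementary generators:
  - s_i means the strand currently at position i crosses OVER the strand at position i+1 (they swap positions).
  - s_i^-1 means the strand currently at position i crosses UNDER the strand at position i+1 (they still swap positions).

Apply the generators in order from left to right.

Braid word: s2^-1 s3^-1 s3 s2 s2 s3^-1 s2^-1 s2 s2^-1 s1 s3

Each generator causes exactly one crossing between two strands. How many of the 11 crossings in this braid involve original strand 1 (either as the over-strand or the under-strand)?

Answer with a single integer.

Answer: 1

Derivation:
Gen 1: crossing 2x3. Involves strand 1? no. Count so far: 0
Gen 2: crossing 2x4. Involves strand 1? no. Count so far: 0
Gen 3: crossing 4x2. Involves strand 1? no. Count so far: 0
Gen 4: crossing 3x2. Involves strand 1? no. Count so far: 0
Gen 5: crossing 2x3. Involves strand 1? no. Count so far: 0
Gen 6: crossing 2x4. Involves strand 1? no. Count so far: 0
Gen 7: crossing 3x4. Involves strand 1? no. Count so far: 0
Gen 8: crossing 4x3. Involves strand 1? no. Count so far: 0
Gen 9: crossing 3x4. Involves strand 1? no. Count so far: 0
Gen 10: crossing 1x4. Involves strand 1? yes. Count so far: 1
Gen 11: crossing 3x2. Involves strand 1? no. Count so far: 1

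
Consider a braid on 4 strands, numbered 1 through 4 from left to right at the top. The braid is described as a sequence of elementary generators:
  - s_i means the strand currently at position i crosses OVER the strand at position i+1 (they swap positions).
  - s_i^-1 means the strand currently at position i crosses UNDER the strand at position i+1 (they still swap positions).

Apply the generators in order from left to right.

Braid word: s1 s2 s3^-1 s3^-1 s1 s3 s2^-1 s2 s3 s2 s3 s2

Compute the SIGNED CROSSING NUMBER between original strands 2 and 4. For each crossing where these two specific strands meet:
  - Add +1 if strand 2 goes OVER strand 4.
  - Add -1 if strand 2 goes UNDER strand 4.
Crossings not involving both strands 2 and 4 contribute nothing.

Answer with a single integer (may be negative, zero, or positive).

Gen 1: crossing 1x2. Both 2&4? no. Sum: 0
Gen 2: crossing 1x3. Both 2&4? no. Sum: 0
Gen 3: crossing 1x4. Both 2&4? no. Sum: 0
Gen 4: crossing 4x1. Both 2&4? no. Sum: 0
Gen 5: crossing 2x3. Both 2&4? no. Sum: 0
Gen 6: crossing 1x4. Both 2&4? no. Sum: 0
Gen 7: 2 under 4. Both 2&4? yes. Contrib: -1. Sum: -1
Gen 8: 4 over 2. Both 2&4? yes. Contrib: -1. Sum: -2
Gen 9: crossing 4x1. Both 2&4? no. Sum: -2
Gen 10: crossing 2x1. Both 2&4? no. Sum: -2
Gen 11: 2 over 4. Both 2&4? yes. Contrib: +1. Sum: -1
Gen 12: crossing 1x4. Both 2&4? no. Sum: -1

Answer: -1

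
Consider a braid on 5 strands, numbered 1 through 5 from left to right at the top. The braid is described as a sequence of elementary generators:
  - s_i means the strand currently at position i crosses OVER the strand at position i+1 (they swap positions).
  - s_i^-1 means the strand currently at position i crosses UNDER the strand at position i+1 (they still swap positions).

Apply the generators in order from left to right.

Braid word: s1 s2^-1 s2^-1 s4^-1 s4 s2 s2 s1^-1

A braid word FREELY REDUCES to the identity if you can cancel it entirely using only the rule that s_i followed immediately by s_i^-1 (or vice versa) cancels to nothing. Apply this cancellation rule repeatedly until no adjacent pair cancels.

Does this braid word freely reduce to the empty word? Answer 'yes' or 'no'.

Gen 1 (s1): push. Stack: [s1]
Gen 2 (s2^-1): push. Stack: [s1 s2^-1]
Gen 3 (s2^-1): push. Stack: [s1 s2^-1 s2^-1]
Gen 4 (s4^-1): push. Stack: [s1 s2^-1 s2^-1 s4^-1]
Gen 5 (s4): cancels prior s4^-1. Stack: [s1 s2^-1 s2^-1]
Gen 6 (s2): cancels prior s2^-1. Stack: [s1 s2^-1]
Gen 7 (s2): cancels prior s2^-1. Stack: [s1]
Gen 8 (s1^-1): cancels prior s1. Stack: []
Reduced word: (empty)

Answer: yes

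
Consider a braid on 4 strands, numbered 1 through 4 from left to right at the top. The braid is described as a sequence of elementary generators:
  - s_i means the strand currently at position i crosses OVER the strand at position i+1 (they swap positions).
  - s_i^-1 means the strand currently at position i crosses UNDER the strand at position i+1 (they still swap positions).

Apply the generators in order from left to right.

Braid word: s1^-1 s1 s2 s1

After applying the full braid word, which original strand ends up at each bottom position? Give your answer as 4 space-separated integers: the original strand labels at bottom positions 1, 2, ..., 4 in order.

Gen 1 (s1^-1): strand 1 crosses under strand 2. Perm now: [2 1 3 4]
Gen 2 (s1): strand 2 crosses over strand 1. Perm now: [1 2 3 4]
Gen 3 (s2): strand 2 crosses over strand 3. Perm now: [1 3 2 4]
Gen 4 (s1): strand 1 crosses over strand 3. Perm now: [3 1 2 4]

Answer: 3 1 2 4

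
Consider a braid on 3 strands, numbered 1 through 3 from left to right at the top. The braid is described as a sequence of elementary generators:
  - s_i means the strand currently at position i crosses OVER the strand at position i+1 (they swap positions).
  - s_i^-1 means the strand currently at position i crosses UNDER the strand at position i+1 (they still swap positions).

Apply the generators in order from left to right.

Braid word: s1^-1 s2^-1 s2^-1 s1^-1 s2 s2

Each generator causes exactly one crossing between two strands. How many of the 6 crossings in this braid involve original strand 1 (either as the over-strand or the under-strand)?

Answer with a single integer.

Answer: 4

Derivation:
Gen 1: crossing 1x2. Involves strand 1? yes. Count so far: 1
Gen 2: crossing 1x3. Involves strand 1? yes. Count so far: 2
Gen 3: crossing 3x1. Involves strand 1? yes. Count so far: 3
Gen 4: crossing 2x1. Involves strand 1? yes. Count so far: 4
Gen 5: crossing 2x3. Involves strand 1? no. Count so far: 4
Gen 6: crossing 3x2. Involves strand 1? no. Count so far: 4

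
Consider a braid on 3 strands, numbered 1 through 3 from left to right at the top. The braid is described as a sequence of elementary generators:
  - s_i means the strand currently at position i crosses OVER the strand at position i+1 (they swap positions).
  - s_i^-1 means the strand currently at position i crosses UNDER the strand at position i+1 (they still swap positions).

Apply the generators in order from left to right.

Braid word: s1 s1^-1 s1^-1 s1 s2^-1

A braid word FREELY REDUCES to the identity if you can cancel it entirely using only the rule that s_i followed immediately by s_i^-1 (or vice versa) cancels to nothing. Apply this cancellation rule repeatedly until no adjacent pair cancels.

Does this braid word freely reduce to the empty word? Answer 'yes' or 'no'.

Answer: no

Derivation:
Gen 1 (s1): push. Stack: [s1]
Gen 2 (s1^-1): cancels prior s1. Stack: []
Gen 3 (s1^-1): push. Stack: [s1^-1]
Gen 4 (s1): cancels prior s1^-1. Stack: []
Gen 5 (s2^-1): push. Stack: [s2^-1]
Reduced word: s2^-1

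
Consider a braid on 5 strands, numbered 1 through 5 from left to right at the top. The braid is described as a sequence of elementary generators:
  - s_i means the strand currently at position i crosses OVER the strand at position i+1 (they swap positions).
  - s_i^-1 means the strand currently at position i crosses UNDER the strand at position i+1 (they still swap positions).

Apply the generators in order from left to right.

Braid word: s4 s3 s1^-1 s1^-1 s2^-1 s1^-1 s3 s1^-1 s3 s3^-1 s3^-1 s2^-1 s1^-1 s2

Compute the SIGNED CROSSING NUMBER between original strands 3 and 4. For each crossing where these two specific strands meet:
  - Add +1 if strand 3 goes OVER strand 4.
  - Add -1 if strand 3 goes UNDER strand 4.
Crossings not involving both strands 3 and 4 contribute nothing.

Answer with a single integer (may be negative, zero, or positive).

Gen 1: crossing 4x5. Both 3&4? no. Sum: 0
Gen 2: crossing 3x5. Both 3&4? no. Sum: 0
Gen 3: crossing 1x2. Both 3&4? no. Sum: 0
Gen 4: crossing 2x1. Both 3&4? no. Sum: 0
Gen 5: crossing 2x5. Both 3&4? no. Sum: 0
Gen 6: crossing 1x5. Both 3&4? no. Sum: 0
Gen 7: crossing 2x3. Both 3&4? no. Sum: 0
Gen 8: crossing 5x1. Both 3&4? no. Sum: 0
Gen 9: crossing 3x2. Both 3&4? no. Sum: 0
Gen 10: crossing 2x3. Both 3&4? no. Sum: 0
Gen 11: crossing 3x2. Both 3&4? no. Sum: 0
Gen 12: crossing 5x2. Both 3&4? no. Sum: 0
Gen 13: crossing 1x2. Both 3&4? no. Sum: 0
Gen 14: crossing 1x5. Both 3&4? no. Sum: 0

Answer: 0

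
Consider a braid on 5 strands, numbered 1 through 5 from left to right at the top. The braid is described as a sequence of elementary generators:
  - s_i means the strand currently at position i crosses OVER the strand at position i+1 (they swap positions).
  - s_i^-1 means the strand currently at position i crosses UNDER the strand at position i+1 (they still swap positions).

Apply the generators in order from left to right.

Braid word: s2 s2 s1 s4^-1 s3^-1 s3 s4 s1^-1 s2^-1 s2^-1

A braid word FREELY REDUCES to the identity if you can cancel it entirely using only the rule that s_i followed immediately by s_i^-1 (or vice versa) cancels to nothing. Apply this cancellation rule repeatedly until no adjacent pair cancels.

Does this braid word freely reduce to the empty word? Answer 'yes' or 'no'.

Answer: yes

Derivation:
Gen 1 (s2): push. Stack: [s2]
Gen 2 (s2): push. Stack: [s2 s2]
Gen 3 (s1): push. Stack: [s2 s2 s1]
Gen 4 (s4^-1): push. Stack: [s2 s2 s1 s4^-1]
Gen 5 (s3^-1): push. Stack: [s2 s2 s1 s4^-1 s3^-1]
Gen 6 (s3): cancels prior s3^-1. Stack: [s2 s2 s1 s4^-1]
Gen 7 (s4): cancels prior s4^-1. Stack: [s2 s2 s1]
Gen 8 (s1^-1): cancels prior s1. Stack: [s2 s2]
Gen 9 (s2^-1): cancels prior s2. Stack: [s2]
Gen 10 (s2^-1): cancels prior s2. Stack: []
Reduced word: (empty)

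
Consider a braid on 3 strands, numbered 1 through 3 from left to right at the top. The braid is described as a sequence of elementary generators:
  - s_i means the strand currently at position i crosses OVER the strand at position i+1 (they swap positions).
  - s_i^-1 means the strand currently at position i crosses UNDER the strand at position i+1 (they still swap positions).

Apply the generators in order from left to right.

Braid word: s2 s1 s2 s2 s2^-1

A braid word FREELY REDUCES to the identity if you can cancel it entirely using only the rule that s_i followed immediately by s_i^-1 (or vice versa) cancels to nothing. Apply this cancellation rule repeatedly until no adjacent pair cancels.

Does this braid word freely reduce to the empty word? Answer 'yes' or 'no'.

Gen 1 (s2): push. Stack: [s2]
Gen 2 (s1): push. Stack: [s2 s1]
Gen 3 (s2): push. Stack: [s2 s1 s2]
Gen 4 (s2): push. Stack: [s2 s1 s2 s2]
Gen 5 (s2^-1): cancels prior s2. Stack: [s2 s1 s2]
Reduced word: s2 s1 s2

Answer: no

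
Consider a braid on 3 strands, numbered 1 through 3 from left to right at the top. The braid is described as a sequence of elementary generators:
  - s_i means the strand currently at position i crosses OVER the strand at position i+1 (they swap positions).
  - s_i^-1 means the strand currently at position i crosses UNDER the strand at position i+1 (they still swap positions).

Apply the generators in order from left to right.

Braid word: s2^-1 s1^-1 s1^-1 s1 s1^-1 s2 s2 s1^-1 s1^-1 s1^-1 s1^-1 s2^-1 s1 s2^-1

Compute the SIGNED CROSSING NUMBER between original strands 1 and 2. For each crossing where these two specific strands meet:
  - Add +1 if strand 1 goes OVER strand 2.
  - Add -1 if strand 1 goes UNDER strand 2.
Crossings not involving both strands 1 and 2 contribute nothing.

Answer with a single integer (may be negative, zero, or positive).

Gen 1: crossing 2x3. Both 1&2? no. Sum: 0
Gen 2: crossing 1x3. Both 1&2? no. Sum: 0
Gen 3: crossing 3x1. Both 1&2? no. Sum: 0
Gen 4: crossing 1x3. Both 1&2? no. Sum: 0
Gen 5: crossing 3x1. Both 1&2? no. Sum: 0
Gen 6: crossing 3x2. Both 1&2? no. Sum: 0
Gen 7: crossing 2x3. Both 1&2? no. Sum: 0
Gen 8: crossing 1x3. Both 1&2? no. Sum: 0
Gen 9: crossing 3x1. Both 1&2? no. Sum: 0
Gen 10: crossing 1x3. Both 1&2? no. Sum: 0
Gen 11: crossing 3x1. Both 1&2? no. Sum: 0
Gen 12: crossing 3x2. Both 1&2? no. Sum: 0
Gen 13: 1 over 2. Both 1&2? yes. Contrib: +1. Sum: 1
Gen 14: crossing 1x3. Both 1&2? no. Sum: 1

Answer: 1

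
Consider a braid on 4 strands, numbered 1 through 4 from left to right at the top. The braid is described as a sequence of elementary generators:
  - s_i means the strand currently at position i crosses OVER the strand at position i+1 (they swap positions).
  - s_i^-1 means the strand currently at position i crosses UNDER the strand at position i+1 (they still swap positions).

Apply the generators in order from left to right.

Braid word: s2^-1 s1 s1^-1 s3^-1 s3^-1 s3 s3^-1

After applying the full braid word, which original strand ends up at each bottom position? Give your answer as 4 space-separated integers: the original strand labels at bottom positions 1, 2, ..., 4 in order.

Answer: 1 3 2 4

Derivation:
Gen 1 (s2^-1): strand 2 crosses under strand 3. Perm now: [1 3 2 4]
Gen 2 (s1): strand 1 crosses over strand 3. Perm now: [3 1 2 4]
Gen 3 (s1^-1): strand 3 crosses under strand 1. Perm now: [1 3 2 4]
Gen 4 (s3^-1): strand 2 crosses under strand 4. Perm now: [1 3 4 2]
Gen 5 (s3^-1): strand 4 crosses under strand 2. Perm now: [1 3 2 4]
Gen 6 (s3): strand 2 crosses over strand 4. Perm now: [1 3 4 2]
Gen 7 (s3^-1): strand 4 crosses under strand 2. Perm now: [1 3 2 4]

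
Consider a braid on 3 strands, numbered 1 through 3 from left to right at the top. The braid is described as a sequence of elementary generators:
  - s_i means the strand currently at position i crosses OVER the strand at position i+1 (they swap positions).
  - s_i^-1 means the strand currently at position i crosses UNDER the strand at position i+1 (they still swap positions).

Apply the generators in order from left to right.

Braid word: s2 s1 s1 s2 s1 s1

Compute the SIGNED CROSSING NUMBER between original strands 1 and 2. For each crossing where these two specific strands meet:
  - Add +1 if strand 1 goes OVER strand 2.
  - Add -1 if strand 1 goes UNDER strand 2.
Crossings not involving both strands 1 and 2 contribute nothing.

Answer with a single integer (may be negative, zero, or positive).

Gen 1: crossing 2x3. Both 1&2? no. Sum: 0
Gen 2: crossing 1x3. Both 1&2? no. Sum: 0
Gen 3: crossing 3x1. Both 1&2? no. Sum: 0
Gen 4: crossing 3x2. Both 1&2? no. Sum: 0
Gen 5: 1 over 2. Both 1&2? yes. Contrib: +1. Sum: 1
Gen 6: 2 over 1. Both 1&2? yes. Contrib: -1. Sum: 0

Answer: 0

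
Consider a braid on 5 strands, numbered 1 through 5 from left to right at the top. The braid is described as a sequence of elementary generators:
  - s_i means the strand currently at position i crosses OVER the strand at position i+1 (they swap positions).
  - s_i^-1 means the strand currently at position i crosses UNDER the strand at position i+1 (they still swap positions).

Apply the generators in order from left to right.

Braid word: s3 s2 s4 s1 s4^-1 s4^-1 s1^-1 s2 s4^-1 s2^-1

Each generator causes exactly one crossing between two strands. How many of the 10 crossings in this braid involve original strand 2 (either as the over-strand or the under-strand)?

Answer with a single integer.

Answer: 3

Derivation:
Gen 1: crossing 3x4. Involves strand 2? no. Count so far: 0
Gen 2: crossing 2x4. Involves strand 2? yes. Count so far: 1
Gen 3: crossing 3x5. Involves strand 2? no. Count so far: 1
Gen 4: crossing 1x4. Involves strand 2? no. Count so far: 1
Gen 5: crossing 5x3. Involves strand 2? no. Count so far: 1
Gen 6: crossing 3x5. Involves strand 2? no. Count so far: 1
Gen 7: crossing 4x1. Involves strand 2? no. Count so far: 1
Gen 8: crossing 4x2. Involves strand 2? yes. Count so far: 2
Gen 9: crossing 5x3. Involves strand 2? no. Count so far: 2
Gen 10: crossing 2x4. Involves strand 2? yes. Count so far: 3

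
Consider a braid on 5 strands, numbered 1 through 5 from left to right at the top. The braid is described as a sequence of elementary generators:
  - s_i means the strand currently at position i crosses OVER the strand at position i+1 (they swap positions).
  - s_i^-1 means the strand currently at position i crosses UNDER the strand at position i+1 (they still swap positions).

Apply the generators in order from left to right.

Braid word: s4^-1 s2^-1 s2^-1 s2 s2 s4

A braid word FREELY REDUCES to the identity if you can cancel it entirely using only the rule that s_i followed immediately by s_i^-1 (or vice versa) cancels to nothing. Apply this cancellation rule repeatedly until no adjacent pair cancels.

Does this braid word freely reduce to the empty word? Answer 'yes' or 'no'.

Gen 1 (s4^-1): push. Stack: [s4^-1]
Gen 2 (s2^-1): push. Stack: [s4^-1 s2^-1]
Gen 3 (s2^-1): push. Stack: [s4^-1 s2^-1 s2^-1]
Gen 4 (s2): cancels prior s2^-1. Stack: [s4^-1 s2^-1]
Gen 5 (s2): cancels prior s2^-1. Stack: [s4^-1]
Gen 6 (s4): cancels prior s4^-1. Stack: []
Reduced word: (empty)

Answer: yes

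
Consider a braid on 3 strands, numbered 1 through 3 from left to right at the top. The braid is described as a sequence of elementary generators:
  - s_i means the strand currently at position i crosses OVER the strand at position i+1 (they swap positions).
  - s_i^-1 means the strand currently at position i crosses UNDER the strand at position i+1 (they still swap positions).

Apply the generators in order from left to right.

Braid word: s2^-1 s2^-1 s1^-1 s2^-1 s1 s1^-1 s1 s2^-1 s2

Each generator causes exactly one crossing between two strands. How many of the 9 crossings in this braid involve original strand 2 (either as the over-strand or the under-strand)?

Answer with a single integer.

Answer: 8

Derivation:
Gen 1: crossing 2x3. Involves strand 2? yes. Count so far: 1
Gen 2: crossing 3x2. Involves strand 2? yes. Count so far: 2
Gen 3: crossing 1x2. Involves strand 2? yes. Count so far: 3
Gen 4: crossing 1x3. Involves strand 2? no. Count so far: 3
Gen 5: crossing 2x3. Involves strand 2? yes. Count so far: 4
Gen 6: crossing 3x2. Involves strand 2? yes. Count so far: 5
Gen 7: crossing 2x3. Involves strand 2? yes. Count so far: 6
Gen 8: crossing 2x1. Involves strand 2? yes. Count so far: 7
Gen 9: crossing 1x2. Involves strand 2? yes. Count so far: 8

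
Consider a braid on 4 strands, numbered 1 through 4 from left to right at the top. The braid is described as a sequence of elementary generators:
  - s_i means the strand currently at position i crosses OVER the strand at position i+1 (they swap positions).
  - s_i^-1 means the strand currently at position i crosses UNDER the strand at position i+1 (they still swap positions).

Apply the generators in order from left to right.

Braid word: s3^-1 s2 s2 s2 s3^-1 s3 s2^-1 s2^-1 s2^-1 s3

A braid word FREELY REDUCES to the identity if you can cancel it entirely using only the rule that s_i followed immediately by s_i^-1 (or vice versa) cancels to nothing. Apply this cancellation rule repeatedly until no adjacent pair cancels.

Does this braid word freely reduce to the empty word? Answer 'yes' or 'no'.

Answer: yes

Derivation:
Gen 1 (s3^-1): push. Stack: [s3^-1]
Gen 2 (s2): push. Stack: [s3^-1 s2]
Gen 3 (s2): push. Stack: [s3^-1 s2 s2]
Gen 4 (s2): push. Stack: [s3^-1 s2 s2 s2]
Gen 5 (s3^-1): push. Stack: [s3^-1 s2 s2 s2 s3^-1]
Gen 6 (s3): cancels prior s3^-1. Stack: [s3^-1 s2 s2 s2]
Gen 7 (s2^-1): cancels prior s2. Stack: [s3^-1 s2 s2]
Gen 8 (s2^-1): cancels prior s2. Stack: [s3^-1 s2]
Gen 9 (s2^-1): cancels prior s2. Stack: [s3^-1]
Gen 10 (s3): cancels prior s3^-1. Stack: []
Reduced word: (empty)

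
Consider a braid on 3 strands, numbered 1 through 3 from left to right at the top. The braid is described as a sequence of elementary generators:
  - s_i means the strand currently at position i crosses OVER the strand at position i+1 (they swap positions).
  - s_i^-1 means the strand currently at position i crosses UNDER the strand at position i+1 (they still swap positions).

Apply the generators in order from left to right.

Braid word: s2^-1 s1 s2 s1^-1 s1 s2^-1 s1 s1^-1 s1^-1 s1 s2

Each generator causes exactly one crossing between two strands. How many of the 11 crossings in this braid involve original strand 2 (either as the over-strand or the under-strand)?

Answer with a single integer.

Answer: 6

Derivation:
Gen 1: crossing 2x3. Involves strand 2? yes. Count so far: 1
Gen 2: crossing 1x3. Involves strand 2? no. Count so far: 1
Gen 3: crossing 1x2. Involves strand 2? yes. Count so far: 2
Gen 4: crossing 3x2. Involves strand 2? yes. Count so far: 3
Gen 5: crossing 2x3. Involves strand 2? yes. Count so far: 4
Gen 6: crossing 2x1. Involves strand 2? yes. Count so far: 5
Gen 7: crossing 3x1. Involves strand 2? no. Count so far: 5
Gen 8: crossing 1x3. Involves strand 2? no. Count so far: 5
Gen 9: crossing 3x1. Involves strand 2? no. Count so far: 5
Gen 10: crossing 1x3. Involves strand 2? no. Count so far: 5
Gen 11: crossing 1x2. Involves strand 2? yes. Count so far: 6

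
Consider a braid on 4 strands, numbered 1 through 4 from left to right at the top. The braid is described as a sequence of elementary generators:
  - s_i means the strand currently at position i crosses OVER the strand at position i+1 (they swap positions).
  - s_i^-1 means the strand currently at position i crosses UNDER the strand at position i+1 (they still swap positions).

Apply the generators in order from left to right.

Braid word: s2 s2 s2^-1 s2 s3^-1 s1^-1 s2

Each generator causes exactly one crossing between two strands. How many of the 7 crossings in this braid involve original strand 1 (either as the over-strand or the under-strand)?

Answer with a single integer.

Gen 1: crossing 2x3. Involves strand 1? no. Count so far: 0
Gen 2: crossing 3x2. Involves strand 1? no. Count so far: 0
Gen 3: crossing 2x3. Involves strand 1? no. Count so far: 0
Gen 4: crossing 3x2. Involves strand 1? no. Count so far: 0
Gen 5: crossing 3x4. Involves strand 1? no. Count so far: 0
Gen 6: crossing 1x2. Involves strand 1? yes. Count so far: 1
Gen 7: crossing 1x4. Involves strand 1? yes. Count so far: 2

Answer: 2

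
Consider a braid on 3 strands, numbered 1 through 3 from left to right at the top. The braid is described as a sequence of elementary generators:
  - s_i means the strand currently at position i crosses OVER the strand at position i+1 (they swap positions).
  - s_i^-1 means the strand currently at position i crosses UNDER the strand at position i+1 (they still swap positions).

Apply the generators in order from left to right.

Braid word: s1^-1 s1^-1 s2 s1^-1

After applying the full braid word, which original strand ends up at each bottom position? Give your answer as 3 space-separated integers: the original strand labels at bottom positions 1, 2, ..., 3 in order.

Gen 1 (s1^-1): strand 1 crosses under strand 2. Perm now: [2 1 3]
Gen 2 (s1^-1): strand 2 crosses under strand 1. Perm now: [1 2 3]
Gen 3 (s2): strand 2 crosses over strand 3. Perm now: [1 3 2]
Gen 4 (s1^-1): strand 1 crosses under strand 3. Perm now: [3 1 2]

Answer: 3 1 2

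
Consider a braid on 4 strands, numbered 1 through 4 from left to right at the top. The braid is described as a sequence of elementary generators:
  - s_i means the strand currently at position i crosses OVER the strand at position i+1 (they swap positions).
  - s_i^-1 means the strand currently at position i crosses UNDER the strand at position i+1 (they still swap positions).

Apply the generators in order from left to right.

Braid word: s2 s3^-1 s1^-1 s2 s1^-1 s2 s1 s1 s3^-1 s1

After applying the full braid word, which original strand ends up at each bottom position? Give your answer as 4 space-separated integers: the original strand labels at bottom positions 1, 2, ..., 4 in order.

Gen 1 (s2): strand 2 crosses over strand 3. Perm now: [1 3 2 4]
Gen 2 (s3^-1): strand 2 crosses under strand 4. Perm now: [1 3 4 2]
Gen 3 (s1^-1): strand 1 crosses under strand 3. Perm now: [3 1 4 2]
Gen 4 (s2): strand 1 crosses over strand 4. Perm now: [3 4 1 2]
Gen 5 (s1^-1): strand 3 crosses under strand 4. Perm now: [4 3 1 2]
Gen 6 (s2): strand 3 crosses over strand 1. Perm now: [4 1 3 2]
Gen 7 (s1): strand 4 crosses over strand 1. Perm now: [1 4 3 2]
Gen 8 (s1): strand 1 crosses over strand 4. Perm now: [4 1 3 2]
Gen 9 (s3^-1): strand 3 crosses under strand 2. Perm now: [4 1 2 3]
Gen 10 (s1): strand 4 crosses over strand 1. Perm now: [1 4 2 3]

Answer: 1 4 2 3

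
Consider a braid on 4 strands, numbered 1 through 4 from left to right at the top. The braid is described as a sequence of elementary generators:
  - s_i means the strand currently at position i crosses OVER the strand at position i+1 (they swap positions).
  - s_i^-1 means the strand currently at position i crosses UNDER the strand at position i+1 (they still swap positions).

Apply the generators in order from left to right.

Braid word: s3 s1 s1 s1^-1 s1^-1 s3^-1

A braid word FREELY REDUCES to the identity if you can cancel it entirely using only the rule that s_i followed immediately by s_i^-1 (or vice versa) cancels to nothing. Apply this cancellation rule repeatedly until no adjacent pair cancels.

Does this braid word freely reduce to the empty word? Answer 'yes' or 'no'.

Answer: yes

Derivation:
Gen 1 (s3): push. Stack: [s3]
Gen 2 (s1): push. Stack: [s3 s1]
Gen 3 (s1): push. Stack: [s3 s1 s1]
Gen 4 (s1^-1): cancels prior s1. Stack: [s3 s1]
Gen 5 (s1^-1): cancels prior s1. Stack: [s3]
Gen 6 (s3^-1): cancels prior s3. Stack: []
Reduced word: (empty)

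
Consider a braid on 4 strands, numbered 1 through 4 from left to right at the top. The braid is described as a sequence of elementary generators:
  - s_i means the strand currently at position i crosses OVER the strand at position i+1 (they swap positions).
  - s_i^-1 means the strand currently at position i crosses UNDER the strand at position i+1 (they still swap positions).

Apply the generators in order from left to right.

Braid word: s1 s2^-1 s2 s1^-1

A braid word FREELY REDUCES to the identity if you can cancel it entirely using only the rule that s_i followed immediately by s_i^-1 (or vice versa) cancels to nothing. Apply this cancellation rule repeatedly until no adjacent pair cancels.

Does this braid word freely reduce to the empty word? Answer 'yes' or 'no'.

Gen 1 (s1): push. Stack: [s1]
Gen 2 (s2^-1): push. Stack: [s1 s2^-1]
Gen 3 (s2): cancels prior s2^-1. Stack: [s1]
Gen 4 (s1^-1): cancels prior s1. Stack: []
Reduced word: (empty)

Answer: yes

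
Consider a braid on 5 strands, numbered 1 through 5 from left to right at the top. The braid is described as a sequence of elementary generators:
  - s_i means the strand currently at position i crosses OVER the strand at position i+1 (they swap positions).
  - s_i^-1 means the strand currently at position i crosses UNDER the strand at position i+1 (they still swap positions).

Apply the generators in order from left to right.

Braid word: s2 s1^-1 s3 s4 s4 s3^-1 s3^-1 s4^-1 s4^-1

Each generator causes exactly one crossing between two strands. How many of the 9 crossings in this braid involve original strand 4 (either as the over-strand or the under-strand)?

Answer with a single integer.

Answer: 3

Derivation:
Gen 1: crossing 2x3. Involves strand 4? no. Count so far: 0
Gen 2: crossing 1x3. Involves strand 4? no. Count so far: 0
Gen 3: crossing 2x4. Involves strand 4? yes. Count so far: 1
Gen 4: crossing 2x5. Involves strand 4? no. Count so far: 1
Gen 5: crossing 5x2. Involves strand 4? no. Count so far: 1
Gen 6: crossing 4x2. Involves strand 4? yes. Count so far: 2
Gen 7: crossing 2x4. Involves strand 4? yes. Count so far: 3
Gen 8: crossing 2x5. Involves strand 4? no. Count so far: 3
Gen 9: crossing 5x2. Involves strand 4? no. Count so far: 3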